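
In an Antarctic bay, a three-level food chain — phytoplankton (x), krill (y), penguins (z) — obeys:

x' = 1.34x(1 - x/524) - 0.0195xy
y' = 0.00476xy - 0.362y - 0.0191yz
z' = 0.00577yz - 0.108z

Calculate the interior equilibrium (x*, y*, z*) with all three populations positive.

From dz/dt = 0: 0.00577y* = 0.108, so y* = 18.7.
From dx/dt = 0: 1.34(1 - x*/524) = 0.0195·18.7, giving x* = 524·(1 - 0.272) = 381.
From dy/dt = 0: 0.00476·381 - 0.362 = 0.0191z*, so z* = 1.45/0.0191 = 76.1.

x* ≈ 381, y* ≈ 18.7, z* ≈ 76.1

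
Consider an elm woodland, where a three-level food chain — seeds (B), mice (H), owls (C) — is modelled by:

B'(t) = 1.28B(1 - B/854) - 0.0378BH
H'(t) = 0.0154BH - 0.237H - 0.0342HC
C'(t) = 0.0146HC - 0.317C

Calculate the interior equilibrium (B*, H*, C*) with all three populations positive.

B* ≈ 306, H* ≈ 21.7, C* ≈ 131

From dC/dt = 0: 0.0146H* = 0.317, so H* = 21.7.
From dB/dt = 0: 1.28(1 - B*/854) = 0.0378·21.7, giving B* = 854·(1 - 0.641) = 306.
From dH/dt = 0: 0.0154·306 - 0.237 = 0.0342C*, so C* = 4.48/0.0342 = 131.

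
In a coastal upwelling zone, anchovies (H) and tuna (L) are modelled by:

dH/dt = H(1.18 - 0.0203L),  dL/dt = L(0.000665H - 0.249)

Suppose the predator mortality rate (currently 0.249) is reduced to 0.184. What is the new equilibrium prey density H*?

H* ≈ 277

At the interior fixed point, setting dL/dt = 0 with L > 0 fixes H* = (predator death rate)/(HL coefficient) — independent of the other coefficients.
With the change, H* = 0.184/0.000665 = 277; it falls from 374.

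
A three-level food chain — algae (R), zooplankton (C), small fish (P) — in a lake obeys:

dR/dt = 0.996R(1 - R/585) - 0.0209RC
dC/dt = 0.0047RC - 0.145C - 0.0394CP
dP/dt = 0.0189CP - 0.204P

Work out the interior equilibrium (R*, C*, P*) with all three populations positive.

From dP/dt = 0: 0.0189C* = 0.204, so C* = 10.8.
From dR/dt = 0: 0.996(1 - R*/585) = 0.0209·10.8, giving R* = 585·(1 - 0.226) = 453.
From dC/dt = 0: 0.0047·453 - 0.145 = 0.0394P*, so P* = 1.98/0.0394 = 50.3.

R* ≈ 453, C* ≈ 10.8, P* ≈ 50.3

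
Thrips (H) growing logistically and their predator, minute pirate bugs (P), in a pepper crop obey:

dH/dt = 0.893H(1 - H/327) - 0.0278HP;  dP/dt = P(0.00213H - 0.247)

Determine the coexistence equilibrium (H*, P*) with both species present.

From dP/dt = 0 with P > 0: 0.00213H* = 0.247, so H* = 116.
Substitute into dH/dt = 0: 0.893(1 - 116/327) = 0.0278P*.
The bracket is 0.645, giving P* = 0.576/0.0278 = 20.7.

H* ≈ 116, P* ≈ 20.7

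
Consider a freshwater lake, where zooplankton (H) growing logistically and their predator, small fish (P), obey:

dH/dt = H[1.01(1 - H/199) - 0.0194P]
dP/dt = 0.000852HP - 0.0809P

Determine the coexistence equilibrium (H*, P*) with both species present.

H* ≈ 95, P* ≈ 27.2

From dP/dt = 0 with P > 0: 0.000852H* = 0.0809, so H* = 95.
Substitute into dH/dt = 0: 1.01(1 - 95/199) = 0.0194P*.
The bracket is 0.523, giving P* = 0.528/0.0194 = 27.2.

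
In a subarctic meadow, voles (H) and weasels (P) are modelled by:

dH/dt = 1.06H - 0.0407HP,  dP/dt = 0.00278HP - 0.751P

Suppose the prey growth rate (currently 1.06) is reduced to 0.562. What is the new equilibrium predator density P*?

P* ≈ 13.8

At the interior fixed point, setting dH/dt = 0 with H > 0 fixes P* = (prey growth rate)/(HP coefficient) — independent of the other coefficients.
With the change, P* = 0.562/0.0407 = 13.8; it falls from 26.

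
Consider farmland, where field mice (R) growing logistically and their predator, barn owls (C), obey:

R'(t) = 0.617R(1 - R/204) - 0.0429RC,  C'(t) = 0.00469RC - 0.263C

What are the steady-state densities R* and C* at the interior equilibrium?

From dC/dt = 0 with C > 0: 0.00469R* = 0.263, so R* = 56.1.
Substitute into dR/dt = 0: 0.617(1 - 56.1/204) = 0.0429C*.
The bracket is 0.725, giving C* = 0.447/0.0429 = 10.4.

R* ≈ 56.1, C* ≈ 10.4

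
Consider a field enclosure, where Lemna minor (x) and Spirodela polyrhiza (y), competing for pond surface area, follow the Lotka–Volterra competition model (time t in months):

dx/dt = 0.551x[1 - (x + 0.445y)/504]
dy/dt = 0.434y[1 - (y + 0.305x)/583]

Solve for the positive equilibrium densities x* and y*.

Setting both brackets to zero gives the nullclines x + 0.445y = 504 and 0.305x + y = 583.
Substituting y = 583 - 0.305x into the first: x(1 - 0.445·0.305) = 504 - 0.445·583.
So x* = 245/0.864 = 283, and then y* = 583 - 0.305·283 = 497.

x* ≈ 283, y* ≈ 497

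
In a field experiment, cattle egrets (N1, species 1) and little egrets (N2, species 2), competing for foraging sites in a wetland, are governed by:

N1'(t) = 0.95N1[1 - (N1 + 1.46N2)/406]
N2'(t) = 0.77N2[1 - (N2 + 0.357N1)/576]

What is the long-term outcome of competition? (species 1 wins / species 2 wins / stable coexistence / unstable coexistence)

species 2 excludes species 1

Compare the nullcline intercepts: K1/α12 = 406/1.46 = 278 < K2 = 576; K2/α21 = 576/0.357 = 1610 > K1 = 406.
Since the inequalities point opposite ways, species 2 can invade but species 1 cannot.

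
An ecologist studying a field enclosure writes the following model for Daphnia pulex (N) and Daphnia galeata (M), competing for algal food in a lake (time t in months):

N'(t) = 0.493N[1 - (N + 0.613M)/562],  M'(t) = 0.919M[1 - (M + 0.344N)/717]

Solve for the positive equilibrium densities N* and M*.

Setting both brackets to zero gives the nullclines N + 0.613M = 562 and 0.344N + M = 717.
Substituting M = 717 - 0.344N into the first: N(1 - 0.613·0.344) = 562 - 0.613·717.
So N* = 122/0.789 = 155, and then M* = 717 - 0.344·155 = 664.

N* ≈ 155, M* ≈ 664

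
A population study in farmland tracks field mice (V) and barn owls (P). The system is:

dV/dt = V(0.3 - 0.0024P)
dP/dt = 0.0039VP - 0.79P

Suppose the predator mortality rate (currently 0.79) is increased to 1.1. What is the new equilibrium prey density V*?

V* ≈ 282

At the interior fixed point, setting dP/dt = 0 with P > 0 fixes V* = (predator death rate)/(VP coefficient) — independent of the other coefficients.
With the change, V* = 1.1/0.0039 = 282; it rises from 203.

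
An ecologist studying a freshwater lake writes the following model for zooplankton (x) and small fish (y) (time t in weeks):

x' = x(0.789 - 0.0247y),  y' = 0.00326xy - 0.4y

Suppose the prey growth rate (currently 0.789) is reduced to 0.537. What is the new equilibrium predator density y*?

y* ≈ 21.7

At the interior fixed point, setting dx/dt = 0 with x > 0 fixes y* = (prey growth rate)/(xy coefficient) — independent of the other coefficients.
With the change, y* = 0.537/0.0247 = 21.7; it falls from 31.9.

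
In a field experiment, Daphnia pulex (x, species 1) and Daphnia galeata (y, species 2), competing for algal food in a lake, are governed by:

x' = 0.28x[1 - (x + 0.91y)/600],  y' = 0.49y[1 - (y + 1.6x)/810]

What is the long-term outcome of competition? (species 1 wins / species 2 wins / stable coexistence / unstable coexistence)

unstable coexistence (outcome depends on initial conditions)

Compare the nullcline intercepts: K1/α12 = 600/0.91 = 659 < K2 = 810; K2/α21 = 810/1.6 = 506 < K1 = 600.
Since both are reversed, neither can invade when rare; the interior point is a saddle.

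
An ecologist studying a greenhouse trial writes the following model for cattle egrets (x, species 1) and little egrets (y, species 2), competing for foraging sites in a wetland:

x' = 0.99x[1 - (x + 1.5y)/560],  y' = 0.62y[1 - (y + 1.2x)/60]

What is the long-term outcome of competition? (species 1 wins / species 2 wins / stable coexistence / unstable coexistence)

species 1 excludes species 2

Compare the nullcline intercepts: K1/α12 = 560/1.5 = 373 > K2 = 60; K2/α21 = 60/1.2 = 50 < K1 = 560.
Since the inequalities point opposite ways, species 1 can invade but species 2 cannot.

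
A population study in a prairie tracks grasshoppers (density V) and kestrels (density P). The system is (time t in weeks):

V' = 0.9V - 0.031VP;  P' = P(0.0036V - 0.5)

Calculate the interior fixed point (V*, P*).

Set dP/dt = 0 with P > 0: 0.0036V - 0.5 = 0, so V* = 0.5/0.0036 = 139.
Set dV/dt = 0 with V > 0: 0.9 - 0.031P = 0, so P* = 0.9/0.031 = 29.

V* ≈ 139, P* ≈ 29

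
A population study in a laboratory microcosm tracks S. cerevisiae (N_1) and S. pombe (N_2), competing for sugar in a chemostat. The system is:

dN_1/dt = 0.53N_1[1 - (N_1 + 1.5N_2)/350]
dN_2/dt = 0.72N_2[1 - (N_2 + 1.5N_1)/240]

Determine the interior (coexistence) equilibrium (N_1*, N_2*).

Setting both brackets to zero gives the nullclines N_1 + 1.5N_2 = 350 and 1.5N_1 + N_2 = 240.
Substituting N_2 = 240 - 1.5N_1 into the first: N_1(1 - 1.5·1.5) = 350 - 1.5·240.
So N_1* = -10/-1.25 = 8, and then N_2* = 240 - 1.5·8 = 228.

N_1* ≈ 8, N_2* ≈ 228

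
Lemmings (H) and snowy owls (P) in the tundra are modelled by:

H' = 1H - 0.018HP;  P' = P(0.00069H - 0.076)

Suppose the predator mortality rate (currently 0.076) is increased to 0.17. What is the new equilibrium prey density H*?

At the interior fixed point, setting dP/dt = 0 with P > 0 fixes H* = (predator death rate)/(HP coefficient) — independent of the other coefficients.
With the change, H* = 0.17/0.00069 = 246; it rises from 110.

H* ≈ 246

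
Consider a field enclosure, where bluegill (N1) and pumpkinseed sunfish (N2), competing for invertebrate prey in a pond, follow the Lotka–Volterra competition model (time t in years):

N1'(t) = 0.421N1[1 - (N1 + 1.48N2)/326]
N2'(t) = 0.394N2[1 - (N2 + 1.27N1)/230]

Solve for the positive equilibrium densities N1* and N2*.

Setting both brackets to zero gives the nullclines N1 + 1.48N2 = 326 and 1.27N1 + N2 = 230.
Substituting N2 = 230 - 1.27N1 into the first: N1(1 - 1.48·1.27) = 326 - 1.48·230.
So N1* = -14.4/-0.88 = 16.4, and then N2* = 230 - 1.27·16.4 = 209.

N1* ≈ 16.4, N2* ≈ 209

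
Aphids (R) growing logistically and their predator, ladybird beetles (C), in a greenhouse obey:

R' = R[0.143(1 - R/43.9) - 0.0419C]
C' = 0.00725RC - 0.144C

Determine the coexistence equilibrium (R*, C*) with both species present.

R* ≈ 19.9, C* ≈ 1.87

From dC/dt = 0 with C > 0: 0.00725R* = 0.144, so R* = 19.9.
Substitute into dR/dt = 0: 0.143(1 - 19.9/43.9) = 0.0419C*.
The bracket is 0.548, giving C* = 0.0783/0.0419 = 1.87.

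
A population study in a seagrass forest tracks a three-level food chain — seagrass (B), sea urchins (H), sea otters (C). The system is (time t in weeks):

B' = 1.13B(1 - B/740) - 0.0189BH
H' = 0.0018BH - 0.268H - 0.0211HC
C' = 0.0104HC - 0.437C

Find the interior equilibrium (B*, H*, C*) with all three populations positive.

B* ≈ 220, H* ≈ 42, C* ≈ 6.06

From dC/dt = 0: 0.0104H* = 0.437, so H* = 42.
From dB/dt = 0: 1.13(1 - B*/740) = 0.0189·42, giving B* = 740·(1 - 0.703) = 220.
From dH/dt = 0: 0.0018·220 - 0.268 = 0.0211C*, so C* = 0.128/0.0211 = 6.06.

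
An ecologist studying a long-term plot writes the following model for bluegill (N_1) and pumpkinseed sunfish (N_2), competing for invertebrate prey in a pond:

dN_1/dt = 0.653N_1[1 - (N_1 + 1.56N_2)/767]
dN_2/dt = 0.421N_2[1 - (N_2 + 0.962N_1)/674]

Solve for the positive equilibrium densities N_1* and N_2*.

Setting both brackets to zero gives the nullclines N_1 + 1.56N_2 = 767 and 0.962N_1 + N_2 = 674.
Substituting N_2 = 674 - 0.962N_1 into the first: N_1(1 - 1.56·0.962) = 767 - 1.56·674.
So N_1* = -284/-0.501 = 568, and then N_2* = 674 - 0.962·568 = 128.

N_1* ≈ 568, N_2* ≈ 128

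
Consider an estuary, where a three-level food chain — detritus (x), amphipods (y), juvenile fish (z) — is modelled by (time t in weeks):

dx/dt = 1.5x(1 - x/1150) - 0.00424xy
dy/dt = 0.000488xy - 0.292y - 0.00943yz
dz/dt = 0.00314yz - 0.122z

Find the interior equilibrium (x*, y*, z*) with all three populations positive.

x* ≈ 1020, y* ≈ 38.9, z* ≈ 22

From dz/dt = 0: 0.00314y* = 0.122, so y* = 38.9.
From dx/dt = 0: 1.5(1 - x*/1150) = 0.00424·38.9, giving x* = 1150·(1 - 0.11) = 1020.
From dy/dt = 0: 0.000488·1020 - 0.292 = 0.00943z*, so z* = 0.208/0.00943 = 22.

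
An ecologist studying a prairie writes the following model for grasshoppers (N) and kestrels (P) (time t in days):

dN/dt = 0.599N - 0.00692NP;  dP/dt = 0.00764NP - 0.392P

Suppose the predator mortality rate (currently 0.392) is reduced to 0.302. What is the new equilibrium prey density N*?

N* ≈ 39.5

At the interior fixed point, setting dP/dt = 0 with P > 0 fixes N* = (predator death rate)/(NP coefficient) — independent of the other coefficients.
With the change, N* = 0.302/0.00764 = 39.5; it falls from 51.3.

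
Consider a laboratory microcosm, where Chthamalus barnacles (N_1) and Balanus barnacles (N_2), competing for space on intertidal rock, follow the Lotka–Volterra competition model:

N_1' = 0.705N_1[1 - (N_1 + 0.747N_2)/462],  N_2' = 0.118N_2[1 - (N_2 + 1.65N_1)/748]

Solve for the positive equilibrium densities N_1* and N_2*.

N_1* ≈ 416, N_2* ≈ 61.5

Setting both brackets to zero gives the nullclines N_1 + 0.747N_2 = 462 and 1.65N_1 + N_2 = 748.
Substituting N_2 = 748 - 1.65N_1 into the first: N_1(1 - 0.747·1.65) = 462 - 0.747·748.
So N_1* = -96.8/-0.233 = 416, and then N_2* = 748 - 1.65·416 = 61.5.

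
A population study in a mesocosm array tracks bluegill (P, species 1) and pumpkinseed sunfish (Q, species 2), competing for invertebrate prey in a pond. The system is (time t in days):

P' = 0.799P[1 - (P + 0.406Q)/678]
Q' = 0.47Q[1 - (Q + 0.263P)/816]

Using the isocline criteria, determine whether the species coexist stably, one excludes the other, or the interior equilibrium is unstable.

stable coexistence

Compare the nullcline intercepts: K1/α12 = 678/0.406 = 1670 > K2 = 816; K2/α21 = 816/0.263 = 3100 > K1 = 678.
Since both inequalities hold, each species can invade when rare, so the interior equilibrium is stable.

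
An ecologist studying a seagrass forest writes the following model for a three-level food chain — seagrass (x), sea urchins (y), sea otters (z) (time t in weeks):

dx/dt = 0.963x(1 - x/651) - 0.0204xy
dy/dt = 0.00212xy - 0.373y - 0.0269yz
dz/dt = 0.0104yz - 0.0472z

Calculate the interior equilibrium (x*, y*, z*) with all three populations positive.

From dz/dt = 0: 0.0104y* = 0.0472, so y* = 4.54.
From dx/dt = 0: 0.963(1 - x*/651) = 0.0204·4.54, giving x* = 651·(1 - 0.0961) = 588.
From dy/dt = 0: 0.00212·588 - 0.373 = 0.0269z*, so z* = 0.874/0.0269 = 32.5.

x* ≈ 588, y* ≈ 4.54, z* ≈ 32.5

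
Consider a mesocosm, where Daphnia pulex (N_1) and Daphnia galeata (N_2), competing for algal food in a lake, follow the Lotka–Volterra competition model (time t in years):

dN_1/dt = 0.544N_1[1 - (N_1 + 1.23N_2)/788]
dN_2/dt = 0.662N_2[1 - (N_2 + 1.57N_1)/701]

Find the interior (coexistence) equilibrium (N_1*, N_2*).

Setting both brackets to zero gives the nullclines N_1 + 1.23N_2 = 788 and 1.57N_1 + N_2 = 701.
Substituting N_2 = 701 - 1.57N_1 into the first: N_1(1 - 1.23·1.57) = 788 - 1.23·701.
So N_1* = -74.2/-0.931 = 79.7, and then N_2* = 701 - 1.57·79.7 = 576.

N_1* ≈ 79.7, N_2* ≈ 576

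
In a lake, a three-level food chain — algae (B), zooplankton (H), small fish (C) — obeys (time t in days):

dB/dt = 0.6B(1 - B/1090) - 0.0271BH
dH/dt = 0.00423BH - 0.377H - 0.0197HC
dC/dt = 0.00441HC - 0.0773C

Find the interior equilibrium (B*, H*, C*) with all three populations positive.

B* ≈ 227, H* ≈ 17.5, C* ≈ 29.6

From dC/dt = 0: 0.00441H* = 0.0773, so H* = 17.5.
From dB/dt = 0: 0.6(1 - B*/1090) = 0.0271·17.5, giving B* = 1090·(1 - 0.792) = 227.
From dH/dt = 0: 0.00423·227 - 0.377 = 0.0197C*, so C* = 0.583/0.0197 = 29.6.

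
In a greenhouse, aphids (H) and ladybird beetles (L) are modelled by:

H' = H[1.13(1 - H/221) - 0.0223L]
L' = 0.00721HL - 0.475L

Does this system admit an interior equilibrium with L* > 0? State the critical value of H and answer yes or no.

Threshold H = 65.9; K > 65.9, so yes, the predator persists.

The predator equation gives dL/dt > 0 only when H > 0.475/0.00721 = 65.9.
Without the predator, H → K = 221. Since 221 > 65.9, the predator can invade and persist.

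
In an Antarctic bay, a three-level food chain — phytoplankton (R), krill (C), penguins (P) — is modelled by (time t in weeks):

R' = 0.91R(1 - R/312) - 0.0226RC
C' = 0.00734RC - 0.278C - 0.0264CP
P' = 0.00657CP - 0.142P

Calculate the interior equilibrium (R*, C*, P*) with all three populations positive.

From dP/dt = 0: 0.00657C* = 0.142, so C* = 21.6.
From dR/dt = 0: 0.91(1 - R*/312) = 0.0226·21.6, giving R* = 312·(1 - 0.537) = 145.
From dC/dt = 0: 0.00734·145 - 0.278 = 0.0264P*, so P* = 0.783/0.0264 = 29.7.

R* ≈ 145, C* ≈ 21.6, P* ≈ 29.7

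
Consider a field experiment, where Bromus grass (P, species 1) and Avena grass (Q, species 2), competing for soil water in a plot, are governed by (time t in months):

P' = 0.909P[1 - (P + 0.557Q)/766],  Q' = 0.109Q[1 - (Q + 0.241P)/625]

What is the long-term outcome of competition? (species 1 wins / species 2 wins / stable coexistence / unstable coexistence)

stable coexistence

Compare the nullcline intercepts: K1/α12 = 766/0.557 = 1380 > K2 = 625; K2/α21 = 625/0.241 = 2590 > K1 = 766.
Since both inequalities hold, each species can invade when rare, so the interior equilibrium is stable.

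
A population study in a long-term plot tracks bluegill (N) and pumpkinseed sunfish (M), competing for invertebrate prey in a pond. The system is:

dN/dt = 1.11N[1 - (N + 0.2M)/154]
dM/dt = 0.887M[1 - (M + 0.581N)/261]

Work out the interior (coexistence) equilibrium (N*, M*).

N* ≈ 115, M* ≈ 194

Setting both brackets to zero gives the nullclines N + 0.2M = 154 and 0.581N + M = 261.
Substituting M = 261 - 0.581N into the first: N(1 - 0.2·0.581) = 154 - 0.2·261.
So N* = 102/0.884 = 115, and then M* = 261 - 0.581·115 = 194.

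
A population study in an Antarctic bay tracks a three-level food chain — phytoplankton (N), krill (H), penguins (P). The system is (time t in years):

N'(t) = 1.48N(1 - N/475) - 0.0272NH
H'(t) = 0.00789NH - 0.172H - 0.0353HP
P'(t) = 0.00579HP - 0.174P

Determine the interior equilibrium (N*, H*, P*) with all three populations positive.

N* ≈ 213, H* ≈ 30.1, P* ≈ 42.7

From dP/dt = 0: 0.00579H* = 0.174, so H* = 30.1.
From dN/dt = 0: 1.48(1 - N*/475) = 0.0272·30.1, giving N* = 475·(1 - 0.552) = 213.
From dH/dt = 0: 0.00789·213 - 0.172 = 0.0353P*, so P* = 1.51/0.0353 = 42.7.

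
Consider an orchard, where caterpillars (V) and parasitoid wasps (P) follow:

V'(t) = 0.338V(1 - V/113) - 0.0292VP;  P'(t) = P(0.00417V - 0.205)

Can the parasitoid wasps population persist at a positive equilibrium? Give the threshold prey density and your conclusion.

The predator equation gives dP/dt > 0 only when V > 0.205/0.00417 = 49.2.
Without the predator, V → K = 113. Since 113 > 49.2, the predator can invade and persist.

Threshold V = 49.2; K > 49.2, so yes, the predator persists.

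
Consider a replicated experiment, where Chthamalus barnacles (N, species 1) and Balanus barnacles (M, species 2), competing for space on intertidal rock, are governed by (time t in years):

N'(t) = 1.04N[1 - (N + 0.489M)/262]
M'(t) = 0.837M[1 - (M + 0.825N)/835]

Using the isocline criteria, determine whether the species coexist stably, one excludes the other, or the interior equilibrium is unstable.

species 2 excludes species 1

Compare the nullcline intercepts: K1/α12 = 262/0.489 = 536 < K2 = 835; K2/α21 = 835/0.825 = 1010 > K1 = 262.
Since the inequalities point opposite ways, species 2 can invade but species 1 cannot.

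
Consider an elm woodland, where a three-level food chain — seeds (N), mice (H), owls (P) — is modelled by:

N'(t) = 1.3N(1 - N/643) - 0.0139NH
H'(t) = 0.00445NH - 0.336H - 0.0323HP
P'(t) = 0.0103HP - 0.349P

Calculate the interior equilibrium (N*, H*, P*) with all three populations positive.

N* ≈ 410, H* ≈ 33.9, P* ≈ 46.1

From dP/dt = 0: 0.0103H* = 0.349, so H* = 33.9.
From dN/dt = 0: 1.3(1 - N*/643) = 0.0139·33.9, giving N* = 643·(1 - 0.362) = 410.
From dH/dt = 0: 0.00445·410 - 0.336 = 0.0323P*, so P* = 1.49/0.0323 = 46.1.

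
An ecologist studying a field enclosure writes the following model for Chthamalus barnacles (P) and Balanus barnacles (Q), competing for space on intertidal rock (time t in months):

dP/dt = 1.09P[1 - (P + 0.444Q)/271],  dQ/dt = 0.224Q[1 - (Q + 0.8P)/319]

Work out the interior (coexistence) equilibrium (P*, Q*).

Setting both brackets to zero gives the nullclines P + 0.444Q = 271 and 0.8P + Q = 319.
Substituting Q = 319 - 0.8P into the first: P(1 - 0.444·0.8) = 271 - 0.444·319.
So P* = 129/0.645 = 201, and then Q* = 319 - 0.8·201 = 158.

P* ≈ 201, Q* ≈ 158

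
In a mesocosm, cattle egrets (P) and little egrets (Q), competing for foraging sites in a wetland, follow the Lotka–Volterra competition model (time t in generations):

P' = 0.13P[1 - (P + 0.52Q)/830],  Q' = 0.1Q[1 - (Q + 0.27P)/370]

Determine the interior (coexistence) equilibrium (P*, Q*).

Setting both brackets to zero gives the nullclines P + 0.52Q = 830 and 0.27P + Q = 370.
Substituting Q = 370 - 0.27P into the first: P(1 - 0.52·0.27) = 830 - 0.52·370.
So P* = 638/0.86 = 742, and then Q* = 370 - 0.27·742 = 170.

P* ≈ 742, Q* ≈ 170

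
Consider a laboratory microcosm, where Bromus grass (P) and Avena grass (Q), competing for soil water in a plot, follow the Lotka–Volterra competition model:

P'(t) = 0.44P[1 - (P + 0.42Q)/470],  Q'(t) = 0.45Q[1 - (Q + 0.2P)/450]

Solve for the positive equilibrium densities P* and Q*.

P* ≈ 307, Q* ≈ 389

Setting both brackets to zero gives the nullclines P + 0.42Q = 470 and 0.2P + Q = 450.
Substituting Q = 450 - 0.2P into the first: P(1 - 0.42·0.2) = 470 - 0.42·450.
So P* = 281/0.916 = 307, and then Q* = 450 - 0.2·307 = 389.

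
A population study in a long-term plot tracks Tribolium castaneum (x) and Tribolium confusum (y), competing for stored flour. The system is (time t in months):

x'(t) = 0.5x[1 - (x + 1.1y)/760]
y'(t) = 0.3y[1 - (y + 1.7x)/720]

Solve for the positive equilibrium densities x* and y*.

x* ≈ 36.8, y* ≈ 657

Setting both brackets to zero gives the nullclines x + 1.1y = 760 and 1.7x + y = 720.
Substituting y = 720 - 1.7x into the first: x(1 - 1.1·1.7) = 760 - 1.1·720.
So x* = -32/-0.87 = 36.8, and then y* = 720 - 1.7·36.8 = 657.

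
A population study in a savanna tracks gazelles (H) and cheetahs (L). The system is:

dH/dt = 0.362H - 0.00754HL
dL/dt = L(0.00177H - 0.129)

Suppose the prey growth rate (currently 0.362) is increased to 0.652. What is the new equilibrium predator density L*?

At the interior fixed point, setting dH/dt = 0 with H > 0 fixes L* = (prey growth rate)/(HL coefficient) — independent of the other coefficients.
With the change, L* = 0.652/0.00754 = 86.5; it rises from 48.

L* ≈ 86.5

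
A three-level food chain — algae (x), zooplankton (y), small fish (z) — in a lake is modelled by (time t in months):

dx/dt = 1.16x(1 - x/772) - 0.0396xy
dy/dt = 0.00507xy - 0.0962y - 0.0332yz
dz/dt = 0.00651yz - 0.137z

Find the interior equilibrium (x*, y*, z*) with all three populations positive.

From dz/dt = 0: 0.00651y* = 0.137, so y* = 21.
From dx/dt = 0: 1.16(1 - x*/772) = 0.0396·21, giving x* = 772·(1 - 0.718) = 217.
From dy/dt = 0: 0.00507·217 - 0.0962 = 0.0332z*, so z* = 1.01/0.0332 = 30.3.

x* ≈ 217, y* ≈ 21, z* ≈ 30.3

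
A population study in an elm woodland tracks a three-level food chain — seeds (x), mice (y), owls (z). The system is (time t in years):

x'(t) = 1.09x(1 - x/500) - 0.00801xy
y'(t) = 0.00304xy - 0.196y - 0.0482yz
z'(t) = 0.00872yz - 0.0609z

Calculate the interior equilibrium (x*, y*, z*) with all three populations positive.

From dz/dt = 0: 0.00872y* = 0.0609, so y* = 6.98.
From dx/dt = 0: 1.09(1 - x*/500) = 0.00801·6.98, giving x* = 500·(1 - 0.0513) = 474.
From dy/dt = 0: 0.00304·474 - 0.196 = 0.0482z*, so z* = 1.25/0.0482 = 25.9.

x* ≈ 474, y* ≈ 6.98, z* ≈ 25.9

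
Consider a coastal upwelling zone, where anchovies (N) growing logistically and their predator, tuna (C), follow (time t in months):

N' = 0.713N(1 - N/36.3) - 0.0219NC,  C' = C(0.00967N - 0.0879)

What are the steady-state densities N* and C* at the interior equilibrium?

N* ≈ 9.09, C* ≈ 24.4

From dC/dt = 0 with C > 0: 0.00967N* = 0.0879, so N* = 9.09.
Substitute into dN/dt = 0: 0.713(1 - 9.09/36.3) = 0.0219C*.
The bracket is 0.75, giving C* = 0.534/0.0219 = 24.4.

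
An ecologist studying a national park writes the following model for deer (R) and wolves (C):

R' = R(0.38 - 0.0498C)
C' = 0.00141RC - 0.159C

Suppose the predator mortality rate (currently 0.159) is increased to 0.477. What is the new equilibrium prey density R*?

R* ≈ 338

At the interior fixed point, setting dC/dt = 0 with C > 0 fixes R* = (predator death rate)/(RC coefficient) — independent of the other coefficients.
With the change, R* = 0.477/0.00141 = 338; it rises from 113.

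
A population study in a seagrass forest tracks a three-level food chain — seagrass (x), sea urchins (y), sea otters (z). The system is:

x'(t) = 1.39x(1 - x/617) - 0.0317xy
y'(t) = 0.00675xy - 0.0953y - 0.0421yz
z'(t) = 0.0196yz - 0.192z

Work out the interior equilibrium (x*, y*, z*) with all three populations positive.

x* ≈ 479, y* ≈ 9.8, z* ≈ 74.6

From dz/dt = 0: 0.0196y* = 0.192, so y* = 9.8.
From dx/dt = 0: 1.39(1 - x*/617) = 0.0317·9.8, giving x* = 617·(1 - 0.223) = 479.
From dy/dt = 0: 0.00675·479 - 0.0953 = 0.0421z*, so z* = 3.14/0.0421 = 74.6.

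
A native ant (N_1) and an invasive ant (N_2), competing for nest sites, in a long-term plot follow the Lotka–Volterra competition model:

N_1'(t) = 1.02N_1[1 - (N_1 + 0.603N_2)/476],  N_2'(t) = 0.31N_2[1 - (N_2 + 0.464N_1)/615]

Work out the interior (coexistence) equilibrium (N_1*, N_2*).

N_1* ≈ 146, N_2* ≈ 547

Setting both brackets to zero gives the nullclines N_1 + 0.603N_2 = 476 and 0.464N_1 + N_2 = 615.
Substituting N_2 = 615 - 0.464N_1 into the first: N_1(1 - 0.603·0.464) = 476 - 0.603·615.
So N_1* = 105/0.72 = 146, and then N_2* = 615 - 0.464·146 = 547.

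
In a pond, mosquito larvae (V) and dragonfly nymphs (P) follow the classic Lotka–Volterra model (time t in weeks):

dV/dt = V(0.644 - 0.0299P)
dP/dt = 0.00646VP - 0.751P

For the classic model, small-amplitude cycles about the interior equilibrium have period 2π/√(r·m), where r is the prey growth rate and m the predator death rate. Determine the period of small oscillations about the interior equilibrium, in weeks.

T ≈ 9.03 weeks

Here r = 0.644 and m = 0.751, so r·m = 0.484.
ω = √0.484 = 0.695 per week, hence T = 2π/ω ≈ 9.03 weeks.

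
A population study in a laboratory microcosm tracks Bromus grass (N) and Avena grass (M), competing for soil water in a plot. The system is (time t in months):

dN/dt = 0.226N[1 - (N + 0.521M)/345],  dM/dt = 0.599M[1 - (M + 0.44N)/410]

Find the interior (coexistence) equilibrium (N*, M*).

Setting both brackets to zero gives the nullclines N + 0.521M = 345 and 0.44N + M = 410.
Substituting M = 410 - 0.44N into the first: N(1 - 0.521·0.44) = 345 - 0.521·410.
So N* = 131/0.771 = 170, and then M* = 410 - 0.44·170 = 335.

N* ≈ 170, M* ≈ 335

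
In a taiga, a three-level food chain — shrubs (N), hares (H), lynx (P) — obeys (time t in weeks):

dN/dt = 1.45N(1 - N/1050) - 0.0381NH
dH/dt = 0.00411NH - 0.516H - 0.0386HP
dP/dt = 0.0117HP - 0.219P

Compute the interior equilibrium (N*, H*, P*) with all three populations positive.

N* ≈ 534, H* ≈ 18.7, P* ≈ 43.4

From dP/dt = 0: 0.0117H* = 0.219, so H* = 18.7.
From dN/dt = 0: 1.45(1 - N*/1050) = 0.0381·18.7, giving N* = 1050·(1 - 0.492) = 534.
From dH/dt = 0: 0.00411·534 - 0.516 = 0.0386P*, so P* = 1.68/0.0386 = 43.4.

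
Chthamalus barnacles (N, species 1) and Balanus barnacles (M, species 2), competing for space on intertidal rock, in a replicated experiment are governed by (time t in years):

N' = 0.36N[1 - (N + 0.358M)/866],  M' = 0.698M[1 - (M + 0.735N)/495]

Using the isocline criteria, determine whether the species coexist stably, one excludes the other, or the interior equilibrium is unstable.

species 1 excludes species 2

Compare the nullcline intercepts: K1/α12 = 866/0.358 = 2420 > K2 = 495; K2/α21 = 495/0.735 = 673 < K1 = 866.
Since the inequalities point opposite ways, species 1 can invade but species 2 cannot.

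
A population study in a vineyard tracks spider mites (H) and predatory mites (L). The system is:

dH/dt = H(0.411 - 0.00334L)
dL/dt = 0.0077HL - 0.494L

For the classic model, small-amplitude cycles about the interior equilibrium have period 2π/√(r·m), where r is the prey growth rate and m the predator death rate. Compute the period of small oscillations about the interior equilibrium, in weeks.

T ≈ 13.9 weeks

Here r = 0.411 and m = 0.494, so r·m = 0.203.
ω = √0.203 = 0.451 per week, hence T = 2π/ω ≈ 13.9 weeks.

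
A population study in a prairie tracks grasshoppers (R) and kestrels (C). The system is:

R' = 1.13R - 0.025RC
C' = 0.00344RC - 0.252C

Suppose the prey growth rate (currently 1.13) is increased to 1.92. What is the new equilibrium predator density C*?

C* ≈ 76.8

At the interior fixed point, setting dR/dt = 0 with R > 0 fixes C* = (prey growth rate)/(RC coefficient) — independent of the other coefficients.
With the change, C* = 1.92/0.025 = 76.8; it rises from 45.2.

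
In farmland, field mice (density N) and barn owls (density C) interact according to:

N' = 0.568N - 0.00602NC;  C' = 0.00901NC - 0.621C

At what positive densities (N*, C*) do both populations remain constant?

N* ≈ 68.9, C* ≈ 94.4

Set dC/dt = 0 with C > 0: 0.00901N - 0.621 = 0, so N* = 0.621/0.00901 = 68.9.
Set dN/dt = 0 with N > 0: 0.568 - 0.00602C = 0, so C* = 0.568/0.00602 = 94.4.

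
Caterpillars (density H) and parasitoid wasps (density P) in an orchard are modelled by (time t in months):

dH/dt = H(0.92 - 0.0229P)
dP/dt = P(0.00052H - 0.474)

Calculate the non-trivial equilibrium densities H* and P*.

H* ≈ 912, P* ≈ 40.2

Set dP/dt = 0 with P > 0: 0.00052H - 0.474 = 0, so H* = 0.474/0.00052 = 912.
Set dH/dt = 0 with H > 0: 0.92 - 0.0229P = 0, so P* = 0.92/0.0229 = 40.2.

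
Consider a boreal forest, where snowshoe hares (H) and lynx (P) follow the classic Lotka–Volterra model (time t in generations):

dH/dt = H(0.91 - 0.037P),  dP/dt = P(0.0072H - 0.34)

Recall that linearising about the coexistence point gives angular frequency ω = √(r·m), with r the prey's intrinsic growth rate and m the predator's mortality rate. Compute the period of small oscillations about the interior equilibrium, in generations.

T ≈ 11.3 generations

Here r = 0.91 and m = 0.34, so r·m = 0.309.
ω = √0.309 = 0.556 per generation, hence T = 2π/ω ≈ 11.3 generations.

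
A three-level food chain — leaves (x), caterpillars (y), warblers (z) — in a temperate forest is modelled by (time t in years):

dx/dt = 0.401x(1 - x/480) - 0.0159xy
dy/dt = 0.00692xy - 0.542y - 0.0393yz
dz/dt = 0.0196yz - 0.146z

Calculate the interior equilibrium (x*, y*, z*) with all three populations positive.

From dz/dt = 0: 0.0196y* = 0.146, so y* = 7.45.
From dx/dt = 0: 0.401(1 - x*/480) = 0.0159·7.45, giving x* = 480·(1 - 0.295) = 338.
From dy/dt = 0: 0.00692·338 - 0.542 = 0.0393z*, so z* = 1.8/0.0393 = 45.8.

x* ≈ 338, y* ≈ 7.45, z* ≈ 45.8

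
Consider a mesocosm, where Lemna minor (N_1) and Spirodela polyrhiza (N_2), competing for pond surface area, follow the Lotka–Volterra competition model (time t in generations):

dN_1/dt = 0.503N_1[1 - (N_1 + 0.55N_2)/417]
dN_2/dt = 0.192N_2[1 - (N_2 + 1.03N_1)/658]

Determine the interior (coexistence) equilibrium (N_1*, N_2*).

N_1* ≈ 127, N_2* ≈ 527

Setting both brackets to zero gives the nullclines N_1 + 0.55N_2 = 417 and 1.03N_1 + N_2 = 658.
Substituting N_2 = 658 - 1.03N_1 into the first: N_1(1 - 0.55·1.03) = 417 - 0.55·658.
So N_1* = 55.1/0.433 = 127, and then N_2* = 658 - 1.03·127 = 527.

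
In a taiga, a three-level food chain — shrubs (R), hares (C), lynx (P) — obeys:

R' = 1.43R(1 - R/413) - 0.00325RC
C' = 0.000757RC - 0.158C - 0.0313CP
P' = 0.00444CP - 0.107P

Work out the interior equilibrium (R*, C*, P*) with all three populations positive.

From dP/dt = 0: 0.00444C* = 0.107, so C* = 24.1.
From dR/dt = 0: 1.43(1 - R*/413) = 0.00325·24.1, giving R* = 413·(1 - 0.0548) = 390.
From dC/dt = 0: 0.000757·390 - 0.158 = 0.0313P*, so P* = 0.138/0.0313 = 4.39.

R* ≈ 390, C* ≈ 24.1, P* ≈ 4.39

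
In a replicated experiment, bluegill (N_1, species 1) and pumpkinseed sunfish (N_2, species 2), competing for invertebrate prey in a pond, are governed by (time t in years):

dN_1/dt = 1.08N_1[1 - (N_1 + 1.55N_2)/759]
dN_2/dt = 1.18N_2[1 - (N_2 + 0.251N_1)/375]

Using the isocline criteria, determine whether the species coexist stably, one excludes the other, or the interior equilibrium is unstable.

Compare the nullcline intercepts: K1/α12 = 759/1.55 = 490 > K2 = 375; K2/α21 = 375/0.251 = 1490 > K1 = 759.
Since both inequalities hold, each species can invade when rare, so the interior equilibrium is stable.

stable coexistence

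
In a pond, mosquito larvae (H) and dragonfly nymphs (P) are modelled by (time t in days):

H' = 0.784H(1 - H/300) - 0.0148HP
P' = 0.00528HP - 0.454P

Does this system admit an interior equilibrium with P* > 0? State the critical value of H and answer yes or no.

Threshold H = 86; K > 86, so yes, the predator persists.

The predator equation gives dP/dt > 0 only when H > 0.454/0.00528 = 86.
Without the predator, H → K = 300. Since 300 > 86, the predator can invade and persist.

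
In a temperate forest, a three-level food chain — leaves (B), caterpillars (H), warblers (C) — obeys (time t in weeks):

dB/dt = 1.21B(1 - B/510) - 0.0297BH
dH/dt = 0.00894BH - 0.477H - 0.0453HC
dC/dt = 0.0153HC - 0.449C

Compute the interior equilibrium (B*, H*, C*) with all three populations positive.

B* ≈ 143, H* ≈ 29.3, C* ≈ 17.6

From dC/dt = 0: 0.0153H* = 0.449, so H* = 29.3.
From dB/dt = 0: 1.21(1 - B*/510) = 0.0297·29.3, giving B* = 510·(1 - 0.72) = 143.
From dH/dt = 0: 0.00894·143 - 0.477 = 0.0453C*, so C* = 0.798/0.0453 = 17.6.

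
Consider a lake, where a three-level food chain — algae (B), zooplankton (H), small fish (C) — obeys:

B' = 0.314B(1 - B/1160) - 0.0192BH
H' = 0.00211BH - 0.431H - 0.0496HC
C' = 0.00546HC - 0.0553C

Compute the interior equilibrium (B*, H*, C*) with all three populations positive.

From dC/dt = 0: 0.00546H* = 0.0553, so H* = 10.1.
From dB/dt = 0: 0.314(1 - B*/1160) = 0.0192·10.1, giving B* = 1160·(1 - 0.619) = 442.
From dH/dt = 0: 0.00211·442 - 0.431 = 0.0496C*, so C* = 0.501/0.0496 = 10.1.

B* ≈ 442, H* ≈ 10.1, C* ≈ 10.1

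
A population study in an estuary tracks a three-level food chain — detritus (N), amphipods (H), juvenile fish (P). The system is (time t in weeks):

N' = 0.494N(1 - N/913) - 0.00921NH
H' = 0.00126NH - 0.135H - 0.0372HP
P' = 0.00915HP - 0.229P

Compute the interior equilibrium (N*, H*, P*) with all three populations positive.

N* ≈ 487, H* ≈ 25, P* ≈ 12.9

From dP/dt = 0: 0.00915H* = 0.229, so H* = 25.
From dN/dt = 0: 0.494(1 - N*/913) = 0.00921·25, giving N* = 913·(1 - 0.467) = 487.
From dH/dt = 0: 0.00126·487 - 0.135 = 0.0372P*, so P* = 0.479/0.0372 = 12.9.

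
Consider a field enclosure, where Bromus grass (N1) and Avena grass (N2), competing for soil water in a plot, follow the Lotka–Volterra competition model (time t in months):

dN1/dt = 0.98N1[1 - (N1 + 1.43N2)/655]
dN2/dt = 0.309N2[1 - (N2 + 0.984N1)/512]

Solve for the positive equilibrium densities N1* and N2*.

Setting both brackets to zero gives the nullclines N1 + 1.43N2 = 655 and 0.984N1 + N2 = 512.
Substituting N2 = 512 - 0.984N1 into the first: N1(1 - 1.43·0.984) = 655 - 1.43·512.
So N1* = -77.2/-0.407 = 190, and then N2* = 512 - 0.984·190 = 326.

N1* ≈ 190, N2* ≈ 326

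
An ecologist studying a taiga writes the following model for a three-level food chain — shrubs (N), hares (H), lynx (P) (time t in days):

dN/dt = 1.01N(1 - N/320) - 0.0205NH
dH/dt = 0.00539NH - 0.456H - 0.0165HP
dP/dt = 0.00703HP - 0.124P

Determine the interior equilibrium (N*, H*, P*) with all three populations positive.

From dP/dt = 0: 0.00703H* = 0.124, so H* = 17.6.
From dN/dt = 0: 1.01(1 - N*/320) = 0.0205·17.6, giving N* = 320·(1 - 0.358) = 205.
From dH/dt = 0: 0.00539·205 - 0.456 = 0.0165P*, so P* = 0.651/0.0165 = 39.5.

N* ≈ 205, H* ≈ 17.6, P* ≈ 39.5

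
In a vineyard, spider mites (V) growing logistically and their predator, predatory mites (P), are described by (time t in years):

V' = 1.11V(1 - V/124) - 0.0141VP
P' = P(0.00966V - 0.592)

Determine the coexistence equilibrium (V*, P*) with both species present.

From dP/dt = 0 with P > 0: 0.00966V* = 0.592, so V* = 61.3.
Substitute into dV/dt = 0: 1.11(1 - 61.3/124) = 0.0141P*.
The bracket is 0.506, giving P* = 0.561/0.0141 = 39.8.

V* ≈ 61.3, P* ≈ 39.8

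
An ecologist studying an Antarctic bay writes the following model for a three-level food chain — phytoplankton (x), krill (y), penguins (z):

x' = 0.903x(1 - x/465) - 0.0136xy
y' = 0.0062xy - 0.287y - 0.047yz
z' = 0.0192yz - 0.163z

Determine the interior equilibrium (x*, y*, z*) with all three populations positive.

x* ≈ 406, y* ≈ 8.49, z* ≈ 47.4

From dz/dt = 0: 0.0192y* = 0.163, so y* = 8.49.
From dx/dt = 0: 0.903(1 - x*/465) = 0.0136·8.49, giving x* = 465·(1 - 0.128) = 406.
From dy/dt = 0: 0.0062·406 - 0.287 = 0.047z*, so z* = 2.23/0.047 = 47.4.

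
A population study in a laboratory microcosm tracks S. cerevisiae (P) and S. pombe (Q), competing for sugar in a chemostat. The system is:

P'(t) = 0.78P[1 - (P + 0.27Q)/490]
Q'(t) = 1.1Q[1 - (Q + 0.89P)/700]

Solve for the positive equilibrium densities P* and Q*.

Setting both brackets to zero gives the nullclines P + 0.27Q = 490 and 0.89P + Q = 700.
Substituting Q = 700 - 0.89P into the first: P(1 - 0.27·0.89) = 490 - 0.27·700.
So P* = 301/0.76 = 396, and then Q* = 700 - 0.89·396 = 347.

P* ≈ 396, Q* ≈ 347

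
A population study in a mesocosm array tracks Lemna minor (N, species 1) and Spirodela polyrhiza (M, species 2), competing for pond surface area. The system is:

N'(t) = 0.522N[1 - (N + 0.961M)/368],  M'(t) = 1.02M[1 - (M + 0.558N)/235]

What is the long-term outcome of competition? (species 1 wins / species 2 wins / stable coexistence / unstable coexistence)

Compare the nullcline intercepts: K1/α12 = 368/0.961 = 383 > K2 = 235; K2/α21 = 235/0.558 = 421 > K1 = 368.
Since both inequalities hold, each species can invade when rare, so the interior equilibrium is stable.

stable coexistence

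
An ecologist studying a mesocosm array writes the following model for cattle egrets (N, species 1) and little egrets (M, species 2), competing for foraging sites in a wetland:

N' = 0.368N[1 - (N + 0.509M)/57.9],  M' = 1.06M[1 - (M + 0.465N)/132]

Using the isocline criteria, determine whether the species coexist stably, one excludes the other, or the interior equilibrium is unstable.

species 2 excludes species 1

Compare the nullcline intercepts: K1/α12 = 57.9/0.509 = 114 < K2 = 132; K2/α21 = 132/0.465 = 284 > K1 = 57.9.
Since the inequalities point opposite ways, species 2 can invade but species 1 cannot.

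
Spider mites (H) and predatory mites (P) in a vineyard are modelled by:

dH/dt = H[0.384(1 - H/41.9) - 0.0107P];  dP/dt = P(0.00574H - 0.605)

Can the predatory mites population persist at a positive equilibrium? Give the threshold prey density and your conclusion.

The predator equation gives dP/dt > 0 only when H > 0.605/0.00574 = 105.
Without the predator, H → K = 41.9. Since 41.9 < 105, the predator cannot invade.

Threshold H = 105; K < 105, so no, the predator goes extinct.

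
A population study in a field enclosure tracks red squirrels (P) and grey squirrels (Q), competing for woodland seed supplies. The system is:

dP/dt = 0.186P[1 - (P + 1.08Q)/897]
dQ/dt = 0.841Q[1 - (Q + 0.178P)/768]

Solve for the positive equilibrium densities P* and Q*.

P* ≈ 83.6, Q* ≈ 753

Setting both brackets to zero gives the nullclines P + 1.08Q = 897 and 0.178P + Q = 768.
Substituting Q = 768 - 0.178P into the first: P(1 - 1.08·0.178) = 897 - 1.08·768.
So P* = 67.6/0.808 = 83.6, and then Q* = 768 - 0.178·83.6 = 753.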